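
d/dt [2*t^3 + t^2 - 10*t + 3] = 6*t^2 + 2*t - 10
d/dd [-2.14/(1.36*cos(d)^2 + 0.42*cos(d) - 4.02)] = -(5.8208*cos(d) + 0.8988)*sin(d)/(1.36*cos(d)^2 + 0.42*cos(d) - 4.02)^2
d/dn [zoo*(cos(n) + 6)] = zoo*sin(n)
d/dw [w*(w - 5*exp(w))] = -w*(5*exp(w) - 1) + w - 5*exp(w)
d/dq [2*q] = 2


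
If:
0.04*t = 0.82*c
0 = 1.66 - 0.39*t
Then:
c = 0.21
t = 4.26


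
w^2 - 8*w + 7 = (w - 7)*(w - 1)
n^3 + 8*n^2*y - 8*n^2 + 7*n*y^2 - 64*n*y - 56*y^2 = (n - 8)*(n + y)*(n + 7*y)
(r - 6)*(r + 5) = r^2 - r - 30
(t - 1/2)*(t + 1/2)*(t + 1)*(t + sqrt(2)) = t^4 + t^3 + sqrt(2)*t^3 - t^2/4 + sqrt(2)*t^2 - sqrt(2)*t/4 - t/4 - sqrt(2)/4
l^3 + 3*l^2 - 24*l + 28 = (l - 2)^2*(l + 7)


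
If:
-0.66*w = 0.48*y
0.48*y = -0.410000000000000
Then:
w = 0.62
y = -0.85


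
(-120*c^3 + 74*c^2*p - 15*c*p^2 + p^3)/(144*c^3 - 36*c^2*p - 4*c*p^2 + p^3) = (-5*c + p)/(6*c + p)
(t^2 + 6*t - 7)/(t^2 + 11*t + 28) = (t - 1)/(t + 4)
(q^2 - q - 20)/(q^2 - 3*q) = (q^2 - q - 20)/(q*(q - 3))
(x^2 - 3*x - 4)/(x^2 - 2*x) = (x^2 - 3*x - 4)/(x*(x - 2))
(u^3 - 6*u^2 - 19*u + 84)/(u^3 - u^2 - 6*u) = (u^2 - 3*u - 28)/(u*(u + 2))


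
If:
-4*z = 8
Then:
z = -2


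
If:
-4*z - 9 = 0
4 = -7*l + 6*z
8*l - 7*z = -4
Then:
No Solution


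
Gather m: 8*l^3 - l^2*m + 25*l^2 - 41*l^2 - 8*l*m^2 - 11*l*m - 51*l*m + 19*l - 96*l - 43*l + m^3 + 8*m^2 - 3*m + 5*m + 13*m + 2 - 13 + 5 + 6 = 8*l^3 - 16*l^2 - 120*l + m^3 + m^2*(8 - 8*l) + m*(-l^2 - 62*l + 15)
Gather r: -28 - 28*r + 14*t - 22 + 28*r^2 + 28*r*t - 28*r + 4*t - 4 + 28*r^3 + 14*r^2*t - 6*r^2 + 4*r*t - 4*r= 28*r^3 + r^2*(14*t + 22) + r*(32*t - 60) + 18*t - 54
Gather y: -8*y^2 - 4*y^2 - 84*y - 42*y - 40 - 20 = -12*y^2 - 126*y - 60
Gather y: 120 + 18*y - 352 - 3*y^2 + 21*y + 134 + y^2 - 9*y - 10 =-2*y^2 + 30*y - 108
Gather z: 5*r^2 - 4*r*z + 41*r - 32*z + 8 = 5*r^2 + 41*r + z*(-4*r - 32) + 8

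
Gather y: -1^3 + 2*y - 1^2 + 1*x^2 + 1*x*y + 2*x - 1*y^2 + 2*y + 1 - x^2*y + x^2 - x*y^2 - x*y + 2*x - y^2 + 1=2*x^2 + 4*x + y^2*(-x - 2) + y*(4 - x^2)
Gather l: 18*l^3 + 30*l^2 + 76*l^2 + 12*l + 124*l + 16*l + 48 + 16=18*l^3 + 106*l^2 + 152*l + 64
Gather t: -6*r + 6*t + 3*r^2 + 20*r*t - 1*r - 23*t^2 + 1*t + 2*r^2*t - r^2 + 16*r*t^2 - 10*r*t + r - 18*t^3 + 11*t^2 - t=2*r^2 - 6*r - 18*t^3 + t^2*(16*r - 12) + t*(2*r^2 + 10*r + 6)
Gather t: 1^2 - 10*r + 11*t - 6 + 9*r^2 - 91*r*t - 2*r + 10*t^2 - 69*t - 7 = 9*r^2 - 12*r + 10*t^2 + t*(-91*r - 58) - 12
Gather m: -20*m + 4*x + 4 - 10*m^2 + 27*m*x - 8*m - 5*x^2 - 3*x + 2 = -10*m^2 + m*(27*x - 28) - 5*x^2 + x + 6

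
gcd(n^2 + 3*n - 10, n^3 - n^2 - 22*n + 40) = n^2 + 3*n - 10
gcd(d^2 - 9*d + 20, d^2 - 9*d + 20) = d^2 - 9*d + 20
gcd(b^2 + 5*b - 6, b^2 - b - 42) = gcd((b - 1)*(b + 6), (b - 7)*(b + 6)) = b + 6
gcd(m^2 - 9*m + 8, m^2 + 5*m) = 1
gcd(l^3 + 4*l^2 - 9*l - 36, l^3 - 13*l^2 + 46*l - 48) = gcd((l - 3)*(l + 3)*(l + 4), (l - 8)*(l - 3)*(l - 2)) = l - 3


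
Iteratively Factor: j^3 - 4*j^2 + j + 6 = (j + 1)*(j^2 - 5*j + 6) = (j - 3)*(j + 1)*(j - 2)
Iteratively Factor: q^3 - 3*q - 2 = (q - 2)*(q^2 + 2*q + 1) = (q - 2)*(q + 1)*(q + 1)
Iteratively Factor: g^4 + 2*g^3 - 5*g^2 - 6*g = (g - 2)*(g^3 + 4*g^2 + 3*g) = g*(g - 2)*(g^2 + 4*g + 3) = g*(g - 2)*(g + 1)*(g + 3)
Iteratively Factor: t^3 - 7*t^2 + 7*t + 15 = (t - 5)*(t^2 - 2*t - 3) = (t - 5)*(t + 1)*(t - 3)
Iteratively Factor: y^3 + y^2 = (y)*(y^2 + y) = y*(y + 1)*(y)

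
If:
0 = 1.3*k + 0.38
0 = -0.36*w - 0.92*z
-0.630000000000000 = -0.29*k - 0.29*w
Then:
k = -0.29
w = 2.46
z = -0.96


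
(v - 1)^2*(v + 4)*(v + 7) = v^4 + 9*v^3 + 7*v^2 - 45*v + 28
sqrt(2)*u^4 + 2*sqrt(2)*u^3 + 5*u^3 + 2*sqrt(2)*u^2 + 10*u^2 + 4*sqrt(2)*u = u*(u + 2)*(u + 2*sqrt(2))*(sqrt(2)*u + 1)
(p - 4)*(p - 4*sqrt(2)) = p^2 - 4*sqrt(2)*p - 4*p + 16*sqrt(2)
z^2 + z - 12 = (z - 3)*(z + 4)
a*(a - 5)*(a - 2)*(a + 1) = a^4 - 6*a^3 + 3*a^2 + 10*a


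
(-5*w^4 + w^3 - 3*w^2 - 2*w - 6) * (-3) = 15*w^4 - 3*w^3 + 9*w^2 + 6*w + 18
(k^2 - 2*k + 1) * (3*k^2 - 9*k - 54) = 3*k^4 - 15*k^3 - 33*k^2 + 99*k - 54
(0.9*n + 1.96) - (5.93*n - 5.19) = 7.15 - 5.03*n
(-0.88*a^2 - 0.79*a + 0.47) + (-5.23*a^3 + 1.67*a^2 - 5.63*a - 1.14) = -5.23*a^3 + 0.79*a^2 - 6.42*a - 0.67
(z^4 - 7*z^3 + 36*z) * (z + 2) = z^5 - 5*z^4 - 14*z^3 + 36*z^2 + 72*z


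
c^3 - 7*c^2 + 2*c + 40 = (c - 5)*(c - 4)*(c + 2)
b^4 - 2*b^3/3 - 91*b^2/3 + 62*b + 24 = (b - 4)*(b - 3)*(b + 1/3)*(b + 6)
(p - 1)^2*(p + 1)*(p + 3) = p^4 + 2*p^3 - 4*p^2 - 2*p + 3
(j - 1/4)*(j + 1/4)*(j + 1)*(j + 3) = j^4 + 4*j^3 + 47*j^2/16 - j/4 - 3/16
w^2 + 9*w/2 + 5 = (w + 2)*(w + 5/2)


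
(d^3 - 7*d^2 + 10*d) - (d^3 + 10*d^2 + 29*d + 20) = -17*d^2 - 19*d - 20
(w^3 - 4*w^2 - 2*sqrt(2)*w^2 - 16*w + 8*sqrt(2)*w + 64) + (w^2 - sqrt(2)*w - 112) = w^3 - 3*w^2 - 2*sqrt(2)*w^2 - 16*w + 7*sqrt(2)*w - 48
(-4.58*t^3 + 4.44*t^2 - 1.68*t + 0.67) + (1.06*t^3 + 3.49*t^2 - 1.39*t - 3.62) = -3.52*t^3 + 7.93*t^2 - 3.07*t - 2.95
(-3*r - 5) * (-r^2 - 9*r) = 3*r^3 + 32*r^2 + 45*r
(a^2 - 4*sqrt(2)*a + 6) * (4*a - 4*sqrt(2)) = 4*a^3 - 20*sqrt(2)*a^2 + 56*a - 24*sqrt(2)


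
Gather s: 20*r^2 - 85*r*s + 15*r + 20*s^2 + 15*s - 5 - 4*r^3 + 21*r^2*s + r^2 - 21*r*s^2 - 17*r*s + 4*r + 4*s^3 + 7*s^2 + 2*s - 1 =-4*r^3 + 21*r^2 + 19*r + 4*s^3 + s^2*(27 - 21*r) + s*(21*r^2 - 102*r + 17) - 6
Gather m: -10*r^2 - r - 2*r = -10*r^2 - 3*r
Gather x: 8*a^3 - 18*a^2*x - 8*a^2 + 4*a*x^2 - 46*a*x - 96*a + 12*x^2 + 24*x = 8*a^3 - 8*a^2 - 96*a + x^2*(4*a + 12) + x*(-18*a^2 - 46*a + 24)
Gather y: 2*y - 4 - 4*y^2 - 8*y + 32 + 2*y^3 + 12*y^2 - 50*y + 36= 2*y^3 + 8*y^2 - 56*y + 64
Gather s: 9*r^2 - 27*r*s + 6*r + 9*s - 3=9*r^2 + 6*r + s*(9 - 27*r) - 3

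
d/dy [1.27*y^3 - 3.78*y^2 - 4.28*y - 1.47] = 3.81*y^2 - 7.56*y - 4.28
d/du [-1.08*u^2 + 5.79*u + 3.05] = 5.79 - 2.16*u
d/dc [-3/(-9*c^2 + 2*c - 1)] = 6*(1 - 9*c)/(9*c^2 - 2*c + 1)^2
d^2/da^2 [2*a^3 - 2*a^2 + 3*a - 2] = 12*a - 4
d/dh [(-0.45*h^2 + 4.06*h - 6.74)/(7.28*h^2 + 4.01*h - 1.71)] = (-31.3613*h^2 + 99.6734*h + 20.0848)/(52.9984*h^4 + 58.3856*h^3 - 8.8175*h^2 - 13.7142*h + 2.9241)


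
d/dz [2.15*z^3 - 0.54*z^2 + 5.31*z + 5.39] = 6.45*z^2 - 1.08*z + 5.31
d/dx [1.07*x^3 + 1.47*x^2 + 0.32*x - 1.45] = 3.21*x^2 + 2.94*x + 0.32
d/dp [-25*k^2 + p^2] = 2*p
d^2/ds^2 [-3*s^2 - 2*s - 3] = -6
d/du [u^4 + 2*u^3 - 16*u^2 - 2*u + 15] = 4*u^3 + 6*u^2 - 32*u - 2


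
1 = 1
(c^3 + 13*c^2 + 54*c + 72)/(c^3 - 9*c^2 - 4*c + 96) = (c^2 + 10*c + 24)/(c^2 - 12*c + 32)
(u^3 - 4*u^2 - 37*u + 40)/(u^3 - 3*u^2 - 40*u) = (u - 1)/u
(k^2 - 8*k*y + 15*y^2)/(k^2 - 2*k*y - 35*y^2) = (-k^2 + 8*k*y - 15*y^2)/(-k^2 + 2*k*y + 35*y^2)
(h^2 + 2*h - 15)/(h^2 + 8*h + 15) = (h - 3)/(h + 3)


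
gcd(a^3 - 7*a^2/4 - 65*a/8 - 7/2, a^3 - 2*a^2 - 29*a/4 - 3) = a^2 - 7*a/2 - 2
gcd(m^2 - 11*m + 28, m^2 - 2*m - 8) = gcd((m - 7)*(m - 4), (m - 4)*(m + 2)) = m - 4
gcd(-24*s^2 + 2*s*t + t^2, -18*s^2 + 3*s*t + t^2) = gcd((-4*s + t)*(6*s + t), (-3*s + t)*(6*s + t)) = 6*s + t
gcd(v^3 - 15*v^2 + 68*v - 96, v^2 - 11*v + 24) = v^2 - 11*v + 24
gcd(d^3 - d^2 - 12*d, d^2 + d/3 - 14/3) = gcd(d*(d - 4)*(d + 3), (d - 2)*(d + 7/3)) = 1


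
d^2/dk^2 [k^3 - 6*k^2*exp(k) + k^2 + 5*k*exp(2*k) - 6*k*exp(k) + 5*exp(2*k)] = -6*k^2*exp(k) + 20*k*exp(2*k) - 30*k*exp(k) + 6*k + 40*exp(2*k) - 24*exp(k) + 2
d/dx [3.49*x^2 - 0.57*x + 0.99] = 6.98*x - 0.57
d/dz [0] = 0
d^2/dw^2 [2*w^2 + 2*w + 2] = 4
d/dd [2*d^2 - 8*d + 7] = 4*d - 8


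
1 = 1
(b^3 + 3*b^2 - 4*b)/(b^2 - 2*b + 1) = b*(b + 4)/(b - 1)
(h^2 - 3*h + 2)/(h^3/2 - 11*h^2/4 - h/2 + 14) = 4*(h^2 - 3*h + 2)/(2*h^3 - 11*h^2 - 2*h + 56)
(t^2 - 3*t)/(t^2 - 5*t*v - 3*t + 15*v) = t/(t - 5*v)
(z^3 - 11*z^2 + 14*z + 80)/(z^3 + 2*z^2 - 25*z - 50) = (z - 8)/(z + 5)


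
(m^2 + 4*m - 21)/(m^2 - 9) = (m + 7)/(m + 3)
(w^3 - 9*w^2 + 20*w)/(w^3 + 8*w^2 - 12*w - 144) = w*(w - 5)/(w^2 + 12*w + 36)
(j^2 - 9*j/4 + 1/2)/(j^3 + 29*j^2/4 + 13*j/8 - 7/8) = 2*(j - 2)/(2*j^2 + 15*j + 7)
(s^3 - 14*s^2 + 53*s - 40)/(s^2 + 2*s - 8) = (s^3 - 14*s^2 + 53*s - 40)/(s^2 + 2*s - 8)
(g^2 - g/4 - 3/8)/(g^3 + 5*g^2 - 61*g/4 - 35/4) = (4*g - 3)/(2*(2*g^2 + 9*g - 35))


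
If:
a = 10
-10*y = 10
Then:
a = 10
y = -1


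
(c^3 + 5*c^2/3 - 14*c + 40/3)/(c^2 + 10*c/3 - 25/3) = (3*c^2 - 10*c + 8)/(3*c - 5)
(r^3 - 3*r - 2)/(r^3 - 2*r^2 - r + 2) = (r + 1)/(r - 1)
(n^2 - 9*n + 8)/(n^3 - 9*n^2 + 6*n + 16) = (n - 1)/(n^2 - n - 2)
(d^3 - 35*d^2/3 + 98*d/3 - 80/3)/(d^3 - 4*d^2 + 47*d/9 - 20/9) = 3*(d^2 - 10*d + 16)/(3*d^2 - 7*d + 4)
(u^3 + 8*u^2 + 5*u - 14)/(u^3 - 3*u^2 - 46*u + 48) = (u^2 + 9*u + 14)/(u^2 - 2*u - 48)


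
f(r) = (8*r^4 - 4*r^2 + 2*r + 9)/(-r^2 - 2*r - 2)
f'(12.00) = -175.96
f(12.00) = -972.62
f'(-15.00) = 256.07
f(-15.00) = -2051.16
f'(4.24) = -51.84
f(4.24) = -88.94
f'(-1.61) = 54.63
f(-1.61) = -35.83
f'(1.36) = -7.44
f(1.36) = -4.82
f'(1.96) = -16.10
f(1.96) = -11.84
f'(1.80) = -13.72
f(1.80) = -9.46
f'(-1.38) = 46.05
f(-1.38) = -24.15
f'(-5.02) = 97.52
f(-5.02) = -290.12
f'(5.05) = -64.76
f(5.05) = -136.16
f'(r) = (2*r + 2)*(8*r^4 - 4*r^2 + 2*r + 9)/(-r^2 - 2*r - 2)^2 + (32*r^3 - 8*r + 2)/(-r^2 - 2*r - 2) = 2*(-8*r^5 - 24*r^4 - 32*r^3 + 5*r^2 + 17*r + 7)/(r^4 + 4*r^3 + 8*r^2 + 8*r + 4)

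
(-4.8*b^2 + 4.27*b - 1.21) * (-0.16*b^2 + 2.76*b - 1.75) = 0.768*b^4 - 13.9312*b^3 + 20.3788*b^2 - 10.8121*b + 2.1175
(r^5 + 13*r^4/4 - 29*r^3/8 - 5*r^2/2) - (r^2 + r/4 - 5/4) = r^5 + 13*r^4/4 - 29*r^3/8 - 7*r^2/2 - r/4 + 5/4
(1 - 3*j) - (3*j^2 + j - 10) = -3*j^2 - 4*j + 11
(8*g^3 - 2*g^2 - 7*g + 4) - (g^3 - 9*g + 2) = 7*g^3 - 2*g^2 + 2*g + 2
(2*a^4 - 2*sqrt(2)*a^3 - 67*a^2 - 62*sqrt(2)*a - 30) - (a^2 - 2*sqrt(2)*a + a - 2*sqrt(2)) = 2*a^4 - 2*sqrt(2)*a^3 - 68*a^2 - 60*sqrt(2)*a - a - 30 + 2*sqrt(2)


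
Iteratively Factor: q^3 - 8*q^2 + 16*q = (q - 4)*(q^2 - 4*q) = (q - 4)^2*(q)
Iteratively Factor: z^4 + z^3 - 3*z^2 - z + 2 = (z + 1)*(z^3 - 3*z + 2) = (z - 1)*(z + 1)*(z^2 + z - 2) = (z - 1)^2*(z + 1)*(z + 2)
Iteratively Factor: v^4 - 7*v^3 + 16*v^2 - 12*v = (v)*(v^3 - 7*v^2 + 16*v - 12) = v*(v - 2)*(v^2 - 5*v + 6) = v*(v - 3)*(v - 2)*(v - 2)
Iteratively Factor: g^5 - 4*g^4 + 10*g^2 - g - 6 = (g - 3)*(g^4 - g^3 - 3*g^2 + g + 2) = (g - 3)*(g + 1)*(g^3 - 2*g^2 - g + 2) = (g - 3)*(g - 2)*(g + 1)*(g^2 - 1) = (g - 3)*(g - 2)*(g - 1)*(g + 1)*(g + 1)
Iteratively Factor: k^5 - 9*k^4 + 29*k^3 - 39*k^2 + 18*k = (k - 3)*(k^4 - 6*k^3 + 11*k^2 - 6*k) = (k - 3)*(k - 2)*(k^3 - 4*k^2 + 3*k) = k*(k - 3)*(k - 2)*(k^2 - 4*k + 3) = k*(k - 3)*(k - 2)*(k - 1)*(k - 3)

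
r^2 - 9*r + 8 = (r - 8)*(r - 1)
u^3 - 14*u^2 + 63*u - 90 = (u - 6)*(u - 5)*(u - 3)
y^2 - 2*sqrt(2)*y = y*(y - 2*sqrt(2))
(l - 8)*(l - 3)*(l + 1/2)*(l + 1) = l^4 - 19*l^3/2 + 8*l^2 + 61*l/2 + 12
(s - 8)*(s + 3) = s^2 - 5*s - 24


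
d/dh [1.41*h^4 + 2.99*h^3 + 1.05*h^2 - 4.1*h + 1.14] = 5.64*h^3 + 8.97*h^2 + 2.1*h - 4.1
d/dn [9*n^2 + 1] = 18*n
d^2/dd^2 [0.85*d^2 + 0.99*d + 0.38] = 1.70000000000000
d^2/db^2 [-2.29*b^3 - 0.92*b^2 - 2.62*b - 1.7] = -13.74*b - 1.84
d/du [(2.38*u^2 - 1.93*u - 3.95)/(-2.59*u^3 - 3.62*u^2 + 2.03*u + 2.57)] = (6.1642*u^4 - 9.9974*u^3 - 32.8467*u^2 - 16.3648*u + 3.0584)/(6.7081*u^6 + 18.7516*u^5 + 2.589*u^4 - 28.0098*u^3 - 14.4859*u^2 + 10.4342*u + 6.6049)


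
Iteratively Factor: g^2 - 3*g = (g)*(g - 3)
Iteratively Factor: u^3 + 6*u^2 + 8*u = (u)*(u^2 + 6*u + 8) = u*(u + 4)*(u + 2)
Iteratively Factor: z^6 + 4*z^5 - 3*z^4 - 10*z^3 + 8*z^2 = (z - 1)*(z^5 + 5*z^4 + 2*z^3 - 8*z^2) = (z - 1)*(z + 4)*(z^4 + z^3 - 2*z^2) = (z - 1)*(z + 2)*(z + 4)*(z^3 - z^2) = (z - 1)^2*(z + 2)*(z + 4)*(z^2) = z*(z - 1)^2*(z + 2)*(z + 4)*(z)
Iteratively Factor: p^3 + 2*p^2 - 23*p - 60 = (p - 5)*(p^2 + 7*p + 12) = (p - 5)*(p + 4)*(p + 3)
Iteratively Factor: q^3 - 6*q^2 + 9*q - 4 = (q - 1)*(q^2 - 5*q + 4) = (q - 1)^2*(q - 4)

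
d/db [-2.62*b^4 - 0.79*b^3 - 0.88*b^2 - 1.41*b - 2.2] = -10.48*b^3 - 2.37*b^2 - 1.76*b - 1.41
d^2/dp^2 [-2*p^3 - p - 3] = -12*p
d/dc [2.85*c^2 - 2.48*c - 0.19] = 5.7*c - 2.48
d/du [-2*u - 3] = -2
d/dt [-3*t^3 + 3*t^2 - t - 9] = -9*t^2 + 6*t - 1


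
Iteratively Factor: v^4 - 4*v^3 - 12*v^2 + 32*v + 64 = (v - 4)*(v^3 - 12*v - 16) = (v - 4)*(v + 2)*(v^2 - 2*v - 8) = (v - 4)*(v + 2)^2*(v - 4)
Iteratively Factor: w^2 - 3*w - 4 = (w + 1)*(w - 4)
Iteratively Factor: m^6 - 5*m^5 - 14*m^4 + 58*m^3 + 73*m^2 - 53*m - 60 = (m - 4)*(m^5 - m^4 - 18*m^3 - 14*m^2 + 17*m + 15) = (m - 4)*(m - 1)*(m^4 - 18*m^2 - 32*m - 15) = (m - 4)*(m - 1)*(m + 1)*(m^3 - m^2 - 17*m - 15) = (m - 5)*(m - 4)*(m - 1)*(m + 1)*(m^2 + 4*m + 3) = (m - 5)*(m - 4)*(m - 1)*(m + 1)^2*(m + 3)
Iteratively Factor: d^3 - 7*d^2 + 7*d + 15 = (d + 1)*(d^2 - 8*d + 15) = (d - 5)*(d + 1)*(d - 3)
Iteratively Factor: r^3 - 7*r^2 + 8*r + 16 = (r - 4)*(r^2 - 3*r - 4) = (r - 4)*(r + 1)*(r - 4)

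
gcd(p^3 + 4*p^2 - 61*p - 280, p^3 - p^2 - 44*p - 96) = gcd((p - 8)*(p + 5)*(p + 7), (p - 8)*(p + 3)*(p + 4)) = p - 8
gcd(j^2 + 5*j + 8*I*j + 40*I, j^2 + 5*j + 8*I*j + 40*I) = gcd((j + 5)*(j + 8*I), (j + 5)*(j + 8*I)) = j^2 + j*(5 + 8*I) + 40*I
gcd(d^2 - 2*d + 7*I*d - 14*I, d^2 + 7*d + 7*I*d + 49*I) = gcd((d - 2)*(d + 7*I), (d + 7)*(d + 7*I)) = d + 7*I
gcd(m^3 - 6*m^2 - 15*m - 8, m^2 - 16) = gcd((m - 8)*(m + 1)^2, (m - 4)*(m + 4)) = 1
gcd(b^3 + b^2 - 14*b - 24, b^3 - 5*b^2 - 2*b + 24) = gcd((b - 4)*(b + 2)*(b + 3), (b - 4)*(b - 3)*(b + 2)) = b^2 - 2*b - 8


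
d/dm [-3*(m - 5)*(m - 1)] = 18 - 6*m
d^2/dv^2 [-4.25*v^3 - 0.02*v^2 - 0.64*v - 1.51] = -25.5*v - 0.04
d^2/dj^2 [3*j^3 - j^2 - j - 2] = 18*j - 2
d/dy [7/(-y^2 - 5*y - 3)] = 7*(2*y + 5)/(y^2 + 5*y + 3)^2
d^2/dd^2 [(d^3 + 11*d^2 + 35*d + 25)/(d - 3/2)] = 4*(4*d^3 - 18*d^2 + 27*d + 409)/(8*d^3 - 36*d^2 + 54*d - 27)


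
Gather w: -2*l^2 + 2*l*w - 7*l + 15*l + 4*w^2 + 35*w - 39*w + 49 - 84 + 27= -2*l^2 + 8*l + 4*w^2 + w*(2*l - 4) - 8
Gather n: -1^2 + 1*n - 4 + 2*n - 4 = 3*n - 9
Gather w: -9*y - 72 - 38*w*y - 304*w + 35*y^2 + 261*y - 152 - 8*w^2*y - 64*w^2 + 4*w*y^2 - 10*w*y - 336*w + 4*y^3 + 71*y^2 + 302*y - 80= w^2*(-8*y - 64) + w*(4*y^2 - 48*y - 640) + 4*y^3 + 106*y^2 + 554*y - 304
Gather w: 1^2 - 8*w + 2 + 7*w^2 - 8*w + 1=7*w^2 - 16*w + 4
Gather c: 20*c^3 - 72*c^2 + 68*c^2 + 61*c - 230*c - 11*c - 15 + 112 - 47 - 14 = 20*c^3 - 4*c^2 - 180*c + 36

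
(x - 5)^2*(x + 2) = x^3 - 8*x^2 + 5*x + 50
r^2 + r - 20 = (r - 4)*(r + 5)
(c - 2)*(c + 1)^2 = c^3 - 3*c - 2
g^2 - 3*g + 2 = (g - 2)*(g - 1)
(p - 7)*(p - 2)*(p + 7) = p^3 - 2*p^2 - 49*p + 98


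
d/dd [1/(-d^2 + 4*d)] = 2*(d - 2)/(d^2*(d - 4)^2)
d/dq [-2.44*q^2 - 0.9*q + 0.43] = -4.88*q - 0.9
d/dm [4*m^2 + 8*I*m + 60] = 8*m + 8*I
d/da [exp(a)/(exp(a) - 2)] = -2*exp(a)/(exp(2*a) - 4*exp(a) + 4)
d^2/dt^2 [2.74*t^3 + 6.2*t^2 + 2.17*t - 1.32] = 16.44*t + 12.4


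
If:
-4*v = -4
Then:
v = 1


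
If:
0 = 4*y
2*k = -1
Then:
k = -1/2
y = 0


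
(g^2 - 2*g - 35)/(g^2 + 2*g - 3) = (g^2 - 2*g - 35)/(g^2 + 2*g - 3)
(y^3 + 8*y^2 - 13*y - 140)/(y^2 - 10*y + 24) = (y^2 + 12*y + 35)/(y - 6)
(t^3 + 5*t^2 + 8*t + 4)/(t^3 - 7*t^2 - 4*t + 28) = (t^2 + 3*t + 2)/(t^2 - 9*t + 14)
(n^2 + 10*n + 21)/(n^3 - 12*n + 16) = (n^2 + 10*n + 21)/(n^3 - 12*n + 16)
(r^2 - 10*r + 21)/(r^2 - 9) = (r - 7)/(r + 3)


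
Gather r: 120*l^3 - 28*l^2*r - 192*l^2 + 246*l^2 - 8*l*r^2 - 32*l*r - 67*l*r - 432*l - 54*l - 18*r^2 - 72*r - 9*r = 120*l^3 + 54*l^2 - 486*l + r^2*(-8*l - 18) + r*(-28*l^2 - 99*l - 81)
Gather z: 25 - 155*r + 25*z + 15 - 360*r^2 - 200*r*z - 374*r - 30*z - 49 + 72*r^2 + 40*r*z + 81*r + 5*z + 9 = -288*r^2 - 160*r*z - 448*r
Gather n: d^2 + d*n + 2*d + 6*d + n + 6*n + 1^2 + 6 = d^2 + 8*d + n*(d + 7) + 7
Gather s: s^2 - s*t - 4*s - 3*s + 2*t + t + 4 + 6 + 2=s^2 + s*(-t - 7) + 3*t + 12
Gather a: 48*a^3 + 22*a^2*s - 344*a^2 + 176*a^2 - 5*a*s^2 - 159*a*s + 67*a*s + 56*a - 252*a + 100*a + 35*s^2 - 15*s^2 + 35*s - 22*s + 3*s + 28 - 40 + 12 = 48*a^3 + a^2*(22*s - 168) + a*(-5*s^2 - 92*s - 96) + 20*s^2 + 16*s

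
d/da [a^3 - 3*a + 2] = 3*a^2 - 3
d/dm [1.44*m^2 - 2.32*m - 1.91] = 2.88*m - 2.32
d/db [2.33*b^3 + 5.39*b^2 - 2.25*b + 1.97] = 6.99*b^2 + 10.78*b - 2.25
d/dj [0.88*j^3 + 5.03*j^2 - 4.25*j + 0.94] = 2.64*j^2 + 10.06*j - 4.25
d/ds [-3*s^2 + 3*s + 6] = 3 - 6*s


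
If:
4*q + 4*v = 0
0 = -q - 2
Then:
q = -2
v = 2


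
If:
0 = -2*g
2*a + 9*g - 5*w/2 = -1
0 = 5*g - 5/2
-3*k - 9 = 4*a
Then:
No Solution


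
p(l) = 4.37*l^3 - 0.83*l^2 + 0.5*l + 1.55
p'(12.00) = 1868.42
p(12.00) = 7439.39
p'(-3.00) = 123.47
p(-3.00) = -125.41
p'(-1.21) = 21.70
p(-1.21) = -8.01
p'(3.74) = 177.67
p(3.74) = 220.42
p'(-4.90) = 323.41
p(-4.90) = -534.95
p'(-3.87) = 203.27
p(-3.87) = -266.10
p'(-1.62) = 37.60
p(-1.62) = -20.02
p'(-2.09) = 61.24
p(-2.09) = -43.02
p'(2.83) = 100.80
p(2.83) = 95.36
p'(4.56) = 265.53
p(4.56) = 400.93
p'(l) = 13.11*l^2 - 1.66*l + 0.5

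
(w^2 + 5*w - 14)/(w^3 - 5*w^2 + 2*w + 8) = (w + 7)/(w^2 - 3*w - 4)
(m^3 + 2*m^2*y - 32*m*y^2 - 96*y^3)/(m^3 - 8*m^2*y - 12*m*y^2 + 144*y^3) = (-m - 4*y)/(-m + 6*y)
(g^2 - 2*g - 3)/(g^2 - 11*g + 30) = (g^2 - 2*g - 3)/(g^2 - 11*g + 30)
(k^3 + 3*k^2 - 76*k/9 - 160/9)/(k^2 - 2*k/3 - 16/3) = (3*k^2 + 17*k + 20)/(3*(k + 2))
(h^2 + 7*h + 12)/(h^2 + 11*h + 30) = (h^2 + 7*h + 12)/(h^2 + 11*h + 30)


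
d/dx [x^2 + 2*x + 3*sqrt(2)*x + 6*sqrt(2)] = 2*x + 2 + 3*sqrt(2)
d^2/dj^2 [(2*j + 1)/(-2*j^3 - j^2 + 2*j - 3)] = 2*(-4*(2*j + 1)*(3*j^2 + j - 1)^2 + (12*j^2 + 4*j + (2*j + 1)*(6*j + 1) - 4)*(2*j^3 + j^2 - 2*j + 3))/(2*j^3 + j^2 - 2*j + 3)^3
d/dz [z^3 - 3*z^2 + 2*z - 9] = 3*z^2 - 6*z + 2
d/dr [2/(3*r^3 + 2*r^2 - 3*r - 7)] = 2*(-9*r^2 - 4*r + 3)/(3*r^3 + 2*r^2 - 3*r - 7)^2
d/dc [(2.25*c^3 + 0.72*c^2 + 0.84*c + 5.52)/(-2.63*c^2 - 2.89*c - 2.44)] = (-5.9175*c^4 - 13.005*c^3 - 16.3416*c^2 + 25.5216*c + 13.9032)/(6.9169*c^4 + 15.2014*c^3 + 21.1865*c^2 + 14.1032*c + 5.9536)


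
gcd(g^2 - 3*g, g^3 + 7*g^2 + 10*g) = g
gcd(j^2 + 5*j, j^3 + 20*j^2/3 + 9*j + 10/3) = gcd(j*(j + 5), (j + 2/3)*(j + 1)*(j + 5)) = j + 5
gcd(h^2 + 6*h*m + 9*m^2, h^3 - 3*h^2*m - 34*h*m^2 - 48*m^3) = h + 3*m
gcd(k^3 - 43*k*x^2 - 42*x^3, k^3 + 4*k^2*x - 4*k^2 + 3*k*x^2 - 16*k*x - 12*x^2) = k + x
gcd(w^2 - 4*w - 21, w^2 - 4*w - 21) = w^2 - 4*w - 21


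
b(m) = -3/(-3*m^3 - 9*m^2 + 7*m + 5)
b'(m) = -3*(9*m^2 + 18*m - 7)/(-3*m^3 - 9*m^2 + 7*m + 5)^2 = 3*(-9*m^2 - 18*m + 7)/(3*m^3 + 9*m^2 - 7*m - 5)^2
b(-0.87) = 0.51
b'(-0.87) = 1.35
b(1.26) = 0.46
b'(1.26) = -2.15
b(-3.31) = 0.38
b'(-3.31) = -1.51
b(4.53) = 0.01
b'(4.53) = -0.00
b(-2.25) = 0.14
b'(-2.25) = 0.01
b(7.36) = 0.00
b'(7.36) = -0.00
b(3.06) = 0.02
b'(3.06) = -0.02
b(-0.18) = -0.87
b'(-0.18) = 2.48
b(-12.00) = 0.00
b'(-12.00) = 0.00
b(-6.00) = -0.01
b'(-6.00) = -0.00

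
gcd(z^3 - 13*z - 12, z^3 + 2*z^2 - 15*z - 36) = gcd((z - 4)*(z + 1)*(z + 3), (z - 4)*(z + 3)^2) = z^2 - z - 12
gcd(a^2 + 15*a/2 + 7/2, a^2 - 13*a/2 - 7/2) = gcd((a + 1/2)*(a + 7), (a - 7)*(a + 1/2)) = a + 1/2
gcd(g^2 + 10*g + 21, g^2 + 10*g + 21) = g^2 + 10*g + 21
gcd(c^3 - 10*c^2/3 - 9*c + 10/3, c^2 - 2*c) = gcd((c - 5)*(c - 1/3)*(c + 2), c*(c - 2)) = 1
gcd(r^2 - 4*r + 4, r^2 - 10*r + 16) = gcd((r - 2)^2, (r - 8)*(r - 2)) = r - 2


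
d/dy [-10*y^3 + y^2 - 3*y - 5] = -30*y^2 + 2*y - 3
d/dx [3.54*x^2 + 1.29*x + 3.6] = 7.08*x + 1.29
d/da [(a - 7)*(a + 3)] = 2*a - 4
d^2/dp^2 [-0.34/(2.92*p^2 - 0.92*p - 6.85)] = (-5.797952*p^2 + 1.826752*p + 0.34*(5.84*p - 0.92)*(11.68*p - 1.84) + 13.60136)/(-2.92*p^2 + 0.92*p + 6.85)^3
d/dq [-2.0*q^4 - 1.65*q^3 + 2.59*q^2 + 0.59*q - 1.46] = -8.0*q^3 - 4.95*q^2 + 5.18*q + 0.59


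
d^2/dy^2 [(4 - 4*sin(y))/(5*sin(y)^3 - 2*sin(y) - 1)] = 4*(-100*sin(y)^7 + 225*sin(y)^6 + 110*sin(y)^5 - 385*sin(y)^4 + 65*sin(y)^3 + 126*sin(y)^2 - 33*sin(y) - 12)/(-5*sin(y)^3 + 2*sin(y) + 1)^3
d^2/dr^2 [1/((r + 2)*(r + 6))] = 2*((r + 2)^2 + (r + 2)*(r + 6) + (r + 6)^2)/((r + 2)^3*(r + 6)^3)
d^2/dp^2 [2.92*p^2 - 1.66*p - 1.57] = 5.84000000000000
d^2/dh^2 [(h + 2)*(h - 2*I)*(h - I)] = 6*h + 4 - 6*I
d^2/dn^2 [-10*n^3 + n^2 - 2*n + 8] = 2 - 60*n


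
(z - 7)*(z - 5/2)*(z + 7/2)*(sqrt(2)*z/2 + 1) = sqrt(2)*z^4/2 - 3*sqrt(2)*z^3 + z^3 - 63*sqrt(2)*z^2/8 - 6*z^2 - 63*z/4 + 245*sqrt(2)*z/8 + 245/4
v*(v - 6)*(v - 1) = v^3 - 7*v^2 + 6*v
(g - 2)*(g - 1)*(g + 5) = g^3 + 2*g^2 - 13*g + 10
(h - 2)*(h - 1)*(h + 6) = h^3 + 3*h^2 - 16*h + 12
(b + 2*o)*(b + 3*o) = b^2 + 5*b*o + 6*o^2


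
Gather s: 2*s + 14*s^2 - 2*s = 14*s^2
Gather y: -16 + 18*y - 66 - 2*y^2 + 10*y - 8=-2*y^2 + 28*y - 90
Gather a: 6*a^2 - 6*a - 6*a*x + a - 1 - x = 6*a^2 + a*(-6*x - 5) - x - 1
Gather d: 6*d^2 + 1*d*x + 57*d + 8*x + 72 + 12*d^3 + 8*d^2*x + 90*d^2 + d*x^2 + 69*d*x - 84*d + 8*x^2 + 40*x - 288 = 12*d^3 + d^2*(8*x + 96) + d*(x^2 + 70*x - 27) + 8*x^2 + 48*x - 216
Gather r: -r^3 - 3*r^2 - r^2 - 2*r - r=-r^3 - 4*r^2 - 3*r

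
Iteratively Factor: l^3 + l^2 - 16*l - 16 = (l + 1)*(l^2 - 16) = (l - 4)*(l + 1)*(l + 4)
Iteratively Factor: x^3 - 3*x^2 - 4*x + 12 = (x - 3)*(x^2 - 4) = (x - 3)*(x + 2)*(x - 2)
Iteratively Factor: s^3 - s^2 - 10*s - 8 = (s + 1)*(s^2 - 2*s - 8) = (s + 1)*(s + 2)*(s - 4)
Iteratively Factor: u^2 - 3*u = (u - 3)*(u)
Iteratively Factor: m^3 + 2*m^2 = (m)*(m^2 + 2*m) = m^2*(m + 2)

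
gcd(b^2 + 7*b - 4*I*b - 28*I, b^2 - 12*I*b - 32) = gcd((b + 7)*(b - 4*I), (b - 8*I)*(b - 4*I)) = b - 4*I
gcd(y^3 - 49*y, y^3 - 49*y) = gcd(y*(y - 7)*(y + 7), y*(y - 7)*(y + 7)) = y^3 - 49*y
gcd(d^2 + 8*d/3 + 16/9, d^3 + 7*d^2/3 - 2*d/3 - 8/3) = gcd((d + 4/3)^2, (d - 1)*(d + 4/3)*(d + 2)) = d + 4/3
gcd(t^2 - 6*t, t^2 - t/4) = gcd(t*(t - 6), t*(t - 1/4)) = t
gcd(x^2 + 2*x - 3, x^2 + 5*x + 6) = x + 3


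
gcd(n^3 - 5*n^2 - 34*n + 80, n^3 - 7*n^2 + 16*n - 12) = n - 2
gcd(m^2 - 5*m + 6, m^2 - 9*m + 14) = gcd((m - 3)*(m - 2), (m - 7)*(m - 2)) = m - 2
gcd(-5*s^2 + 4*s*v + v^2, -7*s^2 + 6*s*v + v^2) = s - v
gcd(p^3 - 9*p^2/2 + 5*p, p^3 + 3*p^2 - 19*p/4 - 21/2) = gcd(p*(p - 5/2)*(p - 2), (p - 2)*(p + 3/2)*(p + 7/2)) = p - 2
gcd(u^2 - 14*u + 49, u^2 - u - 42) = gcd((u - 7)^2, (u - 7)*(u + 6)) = u - 7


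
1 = 1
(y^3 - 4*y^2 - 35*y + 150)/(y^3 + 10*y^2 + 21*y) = (y^3 - 4*y^2 - 35*y + 150)/(y*(y^2 + 10*y + 21))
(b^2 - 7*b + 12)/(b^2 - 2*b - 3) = (b - 4)/(b + 1)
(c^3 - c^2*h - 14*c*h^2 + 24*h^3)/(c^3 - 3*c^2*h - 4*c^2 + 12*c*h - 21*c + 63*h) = (c^2 + 2*c*h - 8*h^2)/(c^2 - 4*c - 21)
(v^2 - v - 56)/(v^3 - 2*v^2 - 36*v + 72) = (v^2 - v - 56)/(v^3 - 2*v^2 - 36*v + 72)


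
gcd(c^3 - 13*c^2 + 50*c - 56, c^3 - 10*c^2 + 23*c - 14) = c^2 - 9*c + 14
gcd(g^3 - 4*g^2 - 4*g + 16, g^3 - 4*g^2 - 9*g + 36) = g - 4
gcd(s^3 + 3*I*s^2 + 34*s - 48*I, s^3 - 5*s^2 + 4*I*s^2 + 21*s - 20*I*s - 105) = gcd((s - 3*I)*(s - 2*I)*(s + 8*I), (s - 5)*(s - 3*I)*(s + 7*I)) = s - 3*I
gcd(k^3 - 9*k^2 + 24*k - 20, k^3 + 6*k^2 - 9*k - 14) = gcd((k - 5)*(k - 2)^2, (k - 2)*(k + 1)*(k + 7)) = k - 2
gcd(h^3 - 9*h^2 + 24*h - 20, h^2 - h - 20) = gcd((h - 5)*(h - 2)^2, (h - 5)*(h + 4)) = h - 5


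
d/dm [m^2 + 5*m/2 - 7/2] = 2*m + 5/2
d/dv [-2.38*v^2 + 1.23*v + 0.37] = 1.23 - 4.76*v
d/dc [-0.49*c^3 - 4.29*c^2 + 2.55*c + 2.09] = -1.47*c^2 - 8.58*c + 2.55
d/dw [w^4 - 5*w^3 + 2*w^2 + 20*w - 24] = 4*w^3 - 15*w^2 + 4*w + 20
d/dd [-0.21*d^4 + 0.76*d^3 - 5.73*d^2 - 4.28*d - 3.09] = -0.84*d^3 + 2.28*d^2 - 11.46*d - 4.28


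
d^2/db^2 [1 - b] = 0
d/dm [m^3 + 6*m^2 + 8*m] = 3*m^2 + 12*m + 8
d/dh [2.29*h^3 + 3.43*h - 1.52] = 6.87*h^2 + 3.43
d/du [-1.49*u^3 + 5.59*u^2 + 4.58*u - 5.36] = -4.47*u^2 + 11.18*u + 4.58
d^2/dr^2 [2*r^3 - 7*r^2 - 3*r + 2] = 12*r - 14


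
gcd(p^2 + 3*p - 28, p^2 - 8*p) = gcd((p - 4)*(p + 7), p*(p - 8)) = 1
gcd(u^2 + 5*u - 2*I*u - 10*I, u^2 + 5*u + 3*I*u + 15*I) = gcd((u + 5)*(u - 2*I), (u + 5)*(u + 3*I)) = u + 5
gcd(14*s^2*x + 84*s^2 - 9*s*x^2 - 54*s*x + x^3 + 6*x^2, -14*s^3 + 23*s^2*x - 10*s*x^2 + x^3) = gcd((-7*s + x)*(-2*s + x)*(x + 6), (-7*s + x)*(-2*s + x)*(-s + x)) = 14*s^2 - 9*s*x + x^2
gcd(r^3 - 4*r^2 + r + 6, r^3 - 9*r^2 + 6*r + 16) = r^2 - r - 2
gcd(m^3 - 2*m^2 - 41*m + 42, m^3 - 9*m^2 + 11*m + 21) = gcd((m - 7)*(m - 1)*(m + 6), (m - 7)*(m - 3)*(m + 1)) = m - 7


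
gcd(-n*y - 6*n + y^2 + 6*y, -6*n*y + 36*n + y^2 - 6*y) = 1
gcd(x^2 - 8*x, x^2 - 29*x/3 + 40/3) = x - 8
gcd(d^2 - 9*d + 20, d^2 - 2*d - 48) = 1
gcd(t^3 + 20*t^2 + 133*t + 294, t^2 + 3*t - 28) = t + 7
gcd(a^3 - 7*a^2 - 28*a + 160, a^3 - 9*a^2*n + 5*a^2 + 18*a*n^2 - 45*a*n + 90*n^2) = a + 5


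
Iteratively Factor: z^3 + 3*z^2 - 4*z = (z - 1)*(z^2 + 4*z) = (z - 1)*(z + 4)*(z)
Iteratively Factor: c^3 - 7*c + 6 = (c + 3)*(c^2 - 3*c + 2) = (c - 1)*(c + 3)*(c - 2)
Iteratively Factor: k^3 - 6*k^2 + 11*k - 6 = (k - 3)*(k^2 - 3*k + 2) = (k - 3)*(k - 1)*(k - 2)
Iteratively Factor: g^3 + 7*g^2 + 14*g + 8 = (g + 1)*(g^2 + 6*g + 8) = (g + 1)*(g + 2)*(g + 4)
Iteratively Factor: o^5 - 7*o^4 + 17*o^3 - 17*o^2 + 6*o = (o - 3)*(o^4 - 4*o^3 + 5*o^2 - 2*o) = (o - 3)*(o - 1)*(o^3 - 3*o^2 + 2*o) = o*(o - 3)*(o - 1)*(o^2 - 3*o + 2) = o*(o - 3)*(o - 2)*(o - 1)*(o - 1)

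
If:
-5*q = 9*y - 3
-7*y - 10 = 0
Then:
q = 111/35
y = -10/7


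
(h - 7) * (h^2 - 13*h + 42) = h^3 - 20*h^2 + 133*h - 294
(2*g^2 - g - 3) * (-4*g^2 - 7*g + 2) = -8*g^4 - 10*g^3 + 23*g^2 + 19*g - 6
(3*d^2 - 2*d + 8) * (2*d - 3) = 6*d^3 - 13*d^2 + 22*d - 24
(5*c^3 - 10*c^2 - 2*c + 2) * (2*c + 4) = 10*c^4 - 44*c^2 - 4*c + 8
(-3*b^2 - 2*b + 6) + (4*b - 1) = -3*b^2 + 2*b + 5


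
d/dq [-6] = 0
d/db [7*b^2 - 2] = 14*b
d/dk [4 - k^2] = -2*k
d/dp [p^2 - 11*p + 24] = 2*p - 11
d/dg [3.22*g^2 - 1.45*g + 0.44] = 6.44*g - 1.45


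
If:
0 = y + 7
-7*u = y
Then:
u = 1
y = -7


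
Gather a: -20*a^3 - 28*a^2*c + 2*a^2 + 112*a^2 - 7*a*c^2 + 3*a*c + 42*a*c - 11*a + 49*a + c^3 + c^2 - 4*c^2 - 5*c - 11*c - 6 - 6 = -20*a^3 + a^2*(114 - 28*c) + a*(-7*c^2 + 45*c + 38) + c^3 - 3*c^2 - 16*c - 12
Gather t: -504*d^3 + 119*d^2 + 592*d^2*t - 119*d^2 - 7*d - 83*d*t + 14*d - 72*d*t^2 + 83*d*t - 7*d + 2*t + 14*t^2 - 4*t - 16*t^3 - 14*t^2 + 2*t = -504*d^3 + 592*d^2*t - 72*d*t^2 - 16*t^3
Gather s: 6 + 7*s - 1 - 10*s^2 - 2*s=-10*s^2 + 5*s + 5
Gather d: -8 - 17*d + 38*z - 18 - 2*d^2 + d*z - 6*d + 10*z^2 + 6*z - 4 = -2*d^2 + d*(z - 23) + 10*z^2 + 44*z - 30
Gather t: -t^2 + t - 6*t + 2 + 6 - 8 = -t^2 - 5*t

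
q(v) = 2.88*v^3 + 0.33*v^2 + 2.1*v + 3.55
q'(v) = 8.64*v^2 + 0.66*v + 2.1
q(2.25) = 42.75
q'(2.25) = 47.32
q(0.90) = 7.81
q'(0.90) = 9.69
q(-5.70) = -531.05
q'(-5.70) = 279.05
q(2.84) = 78.15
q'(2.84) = 73.66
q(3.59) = 148.59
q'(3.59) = 115.82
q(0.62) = 5.67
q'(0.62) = 5.83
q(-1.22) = -3.75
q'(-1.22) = 14.15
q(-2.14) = -27.66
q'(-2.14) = 40.26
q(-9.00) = -2088.14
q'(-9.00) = 696.00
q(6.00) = 650.11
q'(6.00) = 317.10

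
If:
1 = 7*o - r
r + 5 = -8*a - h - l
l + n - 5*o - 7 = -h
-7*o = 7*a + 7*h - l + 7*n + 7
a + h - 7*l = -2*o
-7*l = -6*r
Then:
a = -23200/2891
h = 134654/2891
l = 2406/413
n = -115159/2891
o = 460/413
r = 401/59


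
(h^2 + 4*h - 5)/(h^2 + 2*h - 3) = (h + 5)/(h + 3)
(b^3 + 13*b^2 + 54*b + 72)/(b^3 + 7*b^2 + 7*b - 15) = (b^2 + 10*b + 24)/(b^2 + 4*b - 5)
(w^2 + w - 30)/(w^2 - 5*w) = (w + 6)/w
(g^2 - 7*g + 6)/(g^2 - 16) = (g^2 - 7*g + 6)/(g^2 - 16)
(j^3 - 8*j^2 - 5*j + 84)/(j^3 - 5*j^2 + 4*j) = (j^2 - 4*j - 21)/(j*(j - 1))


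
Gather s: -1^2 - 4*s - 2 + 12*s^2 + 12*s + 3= 12*s^2 + 8*s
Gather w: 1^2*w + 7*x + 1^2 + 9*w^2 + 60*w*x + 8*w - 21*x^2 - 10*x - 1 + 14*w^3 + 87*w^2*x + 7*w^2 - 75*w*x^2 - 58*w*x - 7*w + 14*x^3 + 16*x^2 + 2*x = 14*w^3 + w^2*(87*x + 16) + w*(-75*x^2 + 2*x + 2) + 14*x^3 - 5*x^2 - x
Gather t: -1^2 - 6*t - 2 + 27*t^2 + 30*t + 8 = 27*t^2 + 24*t + 5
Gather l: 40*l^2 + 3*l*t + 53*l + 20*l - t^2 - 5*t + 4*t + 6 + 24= 40*l^2 + l*(3*t + 73) - t^2 - t + 30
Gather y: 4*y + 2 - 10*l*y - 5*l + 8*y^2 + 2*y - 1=-5*l + 8*y^2 + y*(6 - 10*l) + 1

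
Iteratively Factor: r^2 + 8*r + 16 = (r + 4)*(r + 4)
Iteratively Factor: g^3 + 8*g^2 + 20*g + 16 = (g + 4)*(g^2 + 4*g + 4) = (g + 2)*(g + 4)*(g + 2)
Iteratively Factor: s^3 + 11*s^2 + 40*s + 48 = (s + 4)*(s^2 + 7*s + 12) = (s + 3)*(s + 4)*(s + 4)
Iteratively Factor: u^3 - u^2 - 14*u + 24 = (u - 3)*(u^2 + 2*u - 8) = (u - 3)*(u + 4)*(u - 2)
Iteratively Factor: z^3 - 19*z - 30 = (z + 2)*(z^2 - 2*z - 15) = (z + 2)*(z + 3)*(z - 5)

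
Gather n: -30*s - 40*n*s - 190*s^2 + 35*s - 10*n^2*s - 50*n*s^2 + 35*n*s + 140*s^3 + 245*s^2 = -10*n^2*s + n*(-50*s^2 - 5*s) + 140*s^3 + 55*s^2 + 5*s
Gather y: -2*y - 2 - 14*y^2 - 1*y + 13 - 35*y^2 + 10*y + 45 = -49*y^2 + 7*y + 56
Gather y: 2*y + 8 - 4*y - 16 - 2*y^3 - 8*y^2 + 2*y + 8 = -2*y^3 - 8*y^2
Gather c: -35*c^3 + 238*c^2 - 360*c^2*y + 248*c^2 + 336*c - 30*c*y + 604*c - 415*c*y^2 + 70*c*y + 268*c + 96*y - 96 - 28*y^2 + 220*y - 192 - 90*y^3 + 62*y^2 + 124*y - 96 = -35*c^3 + c^2*(486 - 360*y) + c*(-415*y^2 + 40*y + 1208) - 90*y^3 + 34*y^2 + 440*y - 384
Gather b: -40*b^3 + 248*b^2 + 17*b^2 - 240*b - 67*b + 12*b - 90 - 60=-40*b^3 + 265*b^2 - 295*b - 150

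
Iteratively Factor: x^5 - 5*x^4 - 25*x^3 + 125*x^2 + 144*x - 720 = (x - 4)*(x^4 - x^3 - 29*x^2 + 9*x + 180) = (x - 4)*(x + 3)*(x^3 - 4*x^2 - 17*x + 60) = (x - 4)*(x + 3)*(x + 4)*(x^2 - 8*x + 15) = (x - 5)*(x - 4)*(x + 3)*(x + 4)*(x - 3)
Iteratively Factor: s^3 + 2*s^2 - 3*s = (s)*(s^2 + 2*s - 3) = s*(s + 3)*(s - 1)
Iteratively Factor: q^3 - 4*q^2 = (q - 4)*(q^2) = q*(q - 4)*(q)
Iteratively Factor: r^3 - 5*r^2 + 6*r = (r - 3)*(r^2 - 2*r) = r*(r - 3)*(r - 2)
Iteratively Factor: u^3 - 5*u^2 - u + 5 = (u + 1)*(u^2 - 6*u + 5) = (u - 1)*(u + 1)*(u - 5)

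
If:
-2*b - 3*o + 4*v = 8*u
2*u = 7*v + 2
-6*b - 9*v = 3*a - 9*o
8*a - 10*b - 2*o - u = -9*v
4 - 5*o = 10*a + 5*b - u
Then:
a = 1010/2443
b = 194/2443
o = -324/2443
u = -46/349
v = -790/2443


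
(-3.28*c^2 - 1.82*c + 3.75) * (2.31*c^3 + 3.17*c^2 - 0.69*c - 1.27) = -7.5768*c^5 - 14.6018*c^4 + 5.1563*c^3 + 17.3089*c^2 - 0.2761*c - 4.7625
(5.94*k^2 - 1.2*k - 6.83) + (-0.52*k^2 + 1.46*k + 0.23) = 5.42*k^2 + 0.26*k - 6.6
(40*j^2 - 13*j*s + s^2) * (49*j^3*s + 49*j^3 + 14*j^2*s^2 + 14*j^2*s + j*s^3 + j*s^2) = 1960*j^5*s + 1960*j^5 - 77*j^4*s^2 - 77*j^4*s - 93*j^3*s^3 - 93*j^3*s^2 + j^2*s^4 + j^2*s^3 + j*s^5 + j*s^4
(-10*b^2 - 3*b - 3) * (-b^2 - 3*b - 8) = 10*b^4 + 33*b^3 + 92*b^2 + 33*b + 24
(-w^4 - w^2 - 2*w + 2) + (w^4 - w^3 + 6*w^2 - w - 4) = -w^3 + 5*w^2 - 3*w - 2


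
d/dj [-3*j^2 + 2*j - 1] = 2 - 6*j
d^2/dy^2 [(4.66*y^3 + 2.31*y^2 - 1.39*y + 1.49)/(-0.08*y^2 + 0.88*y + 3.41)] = (2.77555756156289e-17*y^5 - 10.06736*y^3 - 87.740592*y^2 - 322.217148*y - 65.184702)/(0.000512*y^6 - 0.016896*y^5 + 0.120384*y^4 + 0.758912*y^3 - 5.131368*y^2 - 30.698184*y - 39.651821)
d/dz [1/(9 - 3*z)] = 1/(3*(z - 3)^2)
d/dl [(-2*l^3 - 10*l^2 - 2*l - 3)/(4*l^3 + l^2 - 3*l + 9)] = (38*l^4 + 28*l^3 + 14*l^2 - 174*l - 27)/(16*l^6 + 8*l^5 - 23*l^4 + 66*l^3 + 27*l^2 - 54*l + 81)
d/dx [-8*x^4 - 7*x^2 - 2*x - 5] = -32*x^3 - 14*x - 2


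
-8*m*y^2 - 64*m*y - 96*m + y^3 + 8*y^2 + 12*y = (-8*m + y)*(y + 2)*(y + 6)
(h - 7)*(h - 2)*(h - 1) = h^3 - 10*h^2 + 23*h - 14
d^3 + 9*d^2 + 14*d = d*(d + 2)*(d + 7)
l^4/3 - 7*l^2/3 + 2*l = l*(l/3 + 1)*(l - 2)*(l - 1)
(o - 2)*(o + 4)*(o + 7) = o^3 + 9*o^2 + 6*o - 56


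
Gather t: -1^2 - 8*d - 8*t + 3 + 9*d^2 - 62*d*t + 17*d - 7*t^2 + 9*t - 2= 9*d^2 + 9*d - 7*t^2 + t*(1 - 62*d)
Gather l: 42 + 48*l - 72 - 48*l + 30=0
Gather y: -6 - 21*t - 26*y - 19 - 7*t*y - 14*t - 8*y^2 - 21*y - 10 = -35*t - 8*y^2 + y*(-7*t - 47) - 35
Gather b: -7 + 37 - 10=20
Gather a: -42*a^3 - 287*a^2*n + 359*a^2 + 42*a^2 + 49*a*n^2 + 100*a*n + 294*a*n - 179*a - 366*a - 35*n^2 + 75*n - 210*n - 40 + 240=-42*a^3 + a^2*(401 - 287*n) + a*(49*n^2 + 394*n - 545) - 35*n^2 - 135*n + 200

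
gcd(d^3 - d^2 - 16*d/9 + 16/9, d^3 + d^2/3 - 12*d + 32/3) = d - 1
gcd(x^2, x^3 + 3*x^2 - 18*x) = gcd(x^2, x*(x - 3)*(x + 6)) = x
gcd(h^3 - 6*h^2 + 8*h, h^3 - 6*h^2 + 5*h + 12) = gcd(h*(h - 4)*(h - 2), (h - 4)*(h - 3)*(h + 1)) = h - 4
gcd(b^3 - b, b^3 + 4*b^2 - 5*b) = b^2 - b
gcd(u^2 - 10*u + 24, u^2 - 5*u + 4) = u - 4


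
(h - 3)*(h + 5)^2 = h^3 + 7*h^2 - 5*h - 75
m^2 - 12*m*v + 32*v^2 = (m - 8*v)*(m - 4*v)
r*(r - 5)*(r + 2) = r^3 - 3*r^2 - 10*r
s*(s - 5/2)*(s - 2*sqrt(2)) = s^3 - 2*sqrt(2)*s^2 - 5*s^2/2 + 5*sqrt(2)*s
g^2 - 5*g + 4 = (g - 4)*(g - 1)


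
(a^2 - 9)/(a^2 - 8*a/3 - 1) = 3*(a + 3)/(3*a + 1)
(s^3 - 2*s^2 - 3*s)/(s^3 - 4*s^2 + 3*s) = (s + 1)/(s - 1)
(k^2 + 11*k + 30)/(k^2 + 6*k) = (k + 5)/k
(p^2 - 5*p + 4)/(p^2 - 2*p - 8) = (p - 1)/(p + 2)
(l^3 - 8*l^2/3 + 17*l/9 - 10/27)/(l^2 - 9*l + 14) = (27*l^3 - 72*l^2 + 51*l - 10)/(27*(l^2 - 9*l + 14))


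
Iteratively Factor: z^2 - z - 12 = (z + 3)*(z - 4)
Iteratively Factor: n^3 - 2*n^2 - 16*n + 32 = (n - 4)*(n^2 + 2*n - 8) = (n - 4)*(n + 4)*(n - 2)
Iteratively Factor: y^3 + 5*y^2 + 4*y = (y + 4)*(y^2 + y) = y*(y + 4)*(y + 1)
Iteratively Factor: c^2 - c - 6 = (c - 3)*(c + 2)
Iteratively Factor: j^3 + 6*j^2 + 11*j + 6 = (j + 2)*(j^2 + 4*j + 3) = (j + 1)*(j + 2)*(j + 3)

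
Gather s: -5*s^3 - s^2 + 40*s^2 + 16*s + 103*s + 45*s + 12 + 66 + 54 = -5*s^3 + 39*s^2 + 164*s + 132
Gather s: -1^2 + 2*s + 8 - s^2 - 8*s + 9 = -s^2 - 6*s + 16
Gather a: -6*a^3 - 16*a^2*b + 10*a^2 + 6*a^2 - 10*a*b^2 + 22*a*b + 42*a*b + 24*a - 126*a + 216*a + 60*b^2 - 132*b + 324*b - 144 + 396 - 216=-6*a^3 + a^2*(16 - 16*b) + a*(-10*b^2 + 64*b + 114) + 60*b^2 + 192*b + 36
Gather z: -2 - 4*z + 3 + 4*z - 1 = 0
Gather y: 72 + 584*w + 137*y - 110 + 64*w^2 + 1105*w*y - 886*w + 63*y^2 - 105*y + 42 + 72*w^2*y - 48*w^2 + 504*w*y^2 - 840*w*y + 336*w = 16*w^2 + 34*w + y^2*(504*w + 63) + y*(72*w^2 + 265*w + 32) + 4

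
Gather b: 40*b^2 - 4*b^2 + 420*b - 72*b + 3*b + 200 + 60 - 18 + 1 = 36*b^2 + 351*b + 243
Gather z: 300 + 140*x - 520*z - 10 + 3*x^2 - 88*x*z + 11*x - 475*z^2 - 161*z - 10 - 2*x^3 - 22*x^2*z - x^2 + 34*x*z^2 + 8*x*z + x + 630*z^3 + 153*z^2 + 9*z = -2*x^3 + 2*x^2 + 152*x + 630*z^3 + z^2*(34*x - 322) + z*(-22*x^2 - 80*x - 672) + 280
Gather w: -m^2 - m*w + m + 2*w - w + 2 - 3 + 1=-m^2 + m + w*(1 - m)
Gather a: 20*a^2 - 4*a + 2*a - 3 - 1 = 20*a^2 - 2*a - 4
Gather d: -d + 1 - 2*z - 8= -d - 2*z - 7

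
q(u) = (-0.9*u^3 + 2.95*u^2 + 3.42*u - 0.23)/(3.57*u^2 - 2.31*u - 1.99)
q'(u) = (2.31 - 7.14*u)*(-0.9*u^3 + 2.95*u^2 + 3.42*u - 0.23)/(3.57*u^2 - 2.31*u - 1.99)^2 + (-2.7*u^2 + 5.9*u + 3.42)/(3.57*u^2 - 2.31*u - 1.99) = (-3.213*u^4 + 4.158*u^3 - 13.6509*u^2 - 10.0988*u - 7.3371)/(12.7449*u^4 - 16.4934*u^3 - 8.8725*u^2 + 9.1938*u + 3.9601)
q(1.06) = -13.19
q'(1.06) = -177.87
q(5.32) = -0.39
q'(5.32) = -0.32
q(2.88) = 0.60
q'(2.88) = -0.62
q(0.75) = -2.11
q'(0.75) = -7.44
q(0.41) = -0.69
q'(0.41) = -2.49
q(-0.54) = -3.60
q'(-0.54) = -76.28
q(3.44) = 0.30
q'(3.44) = -0.46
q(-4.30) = 1.50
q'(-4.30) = -0.30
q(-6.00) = 1.99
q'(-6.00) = -0.28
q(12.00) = -2.25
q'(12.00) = -0.26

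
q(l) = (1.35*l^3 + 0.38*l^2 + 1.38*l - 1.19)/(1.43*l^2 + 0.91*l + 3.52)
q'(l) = (-2.86*l - 0.91)*(1.35*l^3 + 0.38*l^2 + 1.38*l - 1.19)/(1.43*l^2 + 0.91*l + 3.52)^2 + (4.05*l^2 + 0.76*l + 1.38)/(1.43*l^2 + 0.91*l + 3.52) = (1.9305*l^4 + 2.457*l^3 + 12.6284*l^2 + 6.0786*l + 5.9405)/(2.0449*l^4 + 2.6026*l^3 + 10.8953*l^2 + 6.4064*l + 12.3904)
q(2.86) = 2.10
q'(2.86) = 0.99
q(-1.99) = -1.77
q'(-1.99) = 1.01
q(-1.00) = -0.88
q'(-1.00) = 0.73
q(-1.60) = -1.39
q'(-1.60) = 0.95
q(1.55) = 0.82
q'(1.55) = 0.94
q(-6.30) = -6.09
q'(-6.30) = 0.97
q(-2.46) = -2.25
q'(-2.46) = 1.03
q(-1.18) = -1.02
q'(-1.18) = 0.82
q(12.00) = 10.90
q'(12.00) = 0.95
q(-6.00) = -5.80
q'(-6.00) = 0.98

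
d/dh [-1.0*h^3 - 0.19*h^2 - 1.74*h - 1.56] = -3.0*h^2 - 0.38*h - 1.74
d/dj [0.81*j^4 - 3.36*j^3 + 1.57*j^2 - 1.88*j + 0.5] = 3.24*j^3 - 10.08*j^2 + 3.14*j - 1.88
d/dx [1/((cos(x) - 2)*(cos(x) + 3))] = (sin(x) + sin(2*x))/((cos(x) - 2)^2*(cos(x) + 3)^2)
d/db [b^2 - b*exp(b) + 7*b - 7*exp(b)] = -b*exp(b) + 2*b - 8*exp(b) + 7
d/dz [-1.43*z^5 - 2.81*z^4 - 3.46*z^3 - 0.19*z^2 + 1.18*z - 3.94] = -7.15*z^4 - 11.24*z^3 - 10.38*z^2 - 0.38*z + 1.18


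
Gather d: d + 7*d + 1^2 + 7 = 8*d + 8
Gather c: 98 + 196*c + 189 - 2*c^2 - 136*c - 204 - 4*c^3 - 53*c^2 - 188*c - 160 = -4*c^3 - 55*c^2 - 128*c - 77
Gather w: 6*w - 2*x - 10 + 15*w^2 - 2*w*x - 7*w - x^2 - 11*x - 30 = 15*w^2 + w*(-2*x - 1) - x^2 - 13*x - 40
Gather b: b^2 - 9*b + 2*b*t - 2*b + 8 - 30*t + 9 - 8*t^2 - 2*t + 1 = b^2 + b*(2*t - 11) - 8*t^2 - 32*t + 18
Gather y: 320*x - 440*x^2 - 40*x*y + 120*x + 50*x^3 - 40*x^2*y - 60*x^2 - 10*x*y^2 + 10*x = 50*x^3 - 500*x^2 - 10*x*y^2 + 450*x + y*(-40*x^2 - 40*x)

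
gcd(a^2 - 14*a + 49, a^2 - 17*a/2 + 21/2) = a - 7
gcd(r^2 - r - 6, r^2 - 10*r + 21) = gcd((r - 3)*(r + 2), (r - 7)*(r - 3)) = r - 3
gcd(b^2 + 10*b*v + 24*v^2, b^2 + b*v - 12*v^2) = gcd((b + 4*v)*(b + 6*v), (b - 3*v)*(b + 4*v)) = b + 4*v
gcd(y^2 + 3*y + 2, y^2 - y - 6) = y + 2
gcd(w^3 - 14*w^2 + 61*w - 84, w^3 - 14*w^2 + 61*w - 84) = w^3 - 14*w^2 + 61*w - 84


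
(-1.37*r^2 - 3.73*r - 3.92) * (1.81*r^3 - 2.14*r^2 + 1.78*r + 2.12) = -2.4797*r^5 - 3.8195*r^4 - 1.5516*r^3 - 1.155*r^2 - 14.8852*r - 8.3104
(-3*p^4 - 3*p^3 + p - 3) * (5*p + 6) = -15*p^5 - 33*p^4 - 18*p^3 + 5*p^2 - 9*p - 18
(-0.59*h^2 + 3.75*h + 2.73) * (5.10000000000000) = -3.009*h^2 + 19.125*h + 13.923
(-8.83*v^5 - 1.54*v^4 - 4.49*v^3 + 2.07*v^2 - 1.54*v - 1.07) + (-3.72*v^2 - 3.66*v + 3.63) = -8.83*v^5 - 1.54*v^4 - 4.49*v^3 - 1.65*v^2 - 5.2*v + 2.56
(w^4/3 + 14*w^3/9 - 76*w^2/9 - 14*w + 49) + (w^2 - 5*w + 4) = w^4/3 + 14*w^3/9 - 67*w^2/9 - 19*w + 53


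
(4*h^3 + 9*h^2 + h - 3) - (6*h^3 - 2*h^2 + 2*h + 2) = -2*h^3 + 11*h^2 - h - 5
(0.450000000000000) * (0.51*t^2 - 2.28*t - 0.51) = 0.2295*t^2 - 1.026*t - 0.2295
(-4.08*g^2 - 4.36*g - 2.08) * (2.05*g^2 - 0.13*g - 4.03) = -8.364*g^4 - 8.4076*g^3 + 12.7452*g^2 + 17.8412*g + 8.3824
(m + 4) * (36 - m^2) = -m^3 - 4*m^2 + 36*m + 144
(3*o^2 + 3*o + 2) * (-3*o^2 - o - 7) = -9*o^4 - 12*o^3 - 30*o^2 - 23*o - 14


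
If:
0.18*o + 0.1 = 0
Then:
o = -0.56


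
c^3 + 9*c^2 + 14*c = c*(c + 2)*(c + 7)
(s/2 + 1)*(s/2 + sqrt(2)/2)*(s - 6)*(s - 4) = s^4/4 - 2*s^3 + sqrt(2)*s^3/4 - 2*sqrt(2)*s^2 + s^2 + sqrt(2)*s + 12*s + 12*sqrt(2)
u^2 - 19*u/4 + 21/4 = (u - 3)*(u - 7/4)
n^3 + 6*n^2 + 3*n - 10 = (n - 1)*(n + 2)*(n + 5)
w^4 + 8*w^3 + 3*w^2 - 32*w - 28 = (w - 2)*(w + 1)*(w + 2)*(w + 7)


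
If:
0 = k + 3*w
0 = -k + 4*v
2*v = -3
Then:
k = -6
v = -3/2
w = 2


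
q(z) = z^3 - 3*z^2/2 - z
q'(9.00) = 215.00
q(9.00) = 598.50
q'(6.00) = 89.00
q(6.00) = 156.00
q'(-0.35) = 0.42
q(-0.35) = 0.12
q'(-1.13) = 6.22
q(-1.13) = -2.23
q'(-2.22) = 20.45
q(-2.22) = -16.11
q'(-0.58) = 1.75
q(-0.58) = -0.12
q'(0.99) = -1.03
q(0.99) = -1.49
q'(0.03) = -1.09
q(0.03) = -0.03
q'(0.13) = -1.34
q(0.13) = -0.15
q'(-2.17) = 19.64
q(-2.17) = -15.11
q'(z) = 3*z^2 - 3*z - 1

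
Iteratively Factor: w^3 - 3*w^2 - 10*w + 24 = (w - 2)*(w^2 - w - 12) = (w - 4)*(w - 2)*(w + 3)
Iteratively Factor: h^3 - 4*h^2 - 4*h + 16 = (h + 2)*(h^2 - 6*h + 8) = (h - 2)*(h + 2)*(h - 4)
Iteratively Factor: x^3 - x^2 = (x)*(x^2 - x) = x^2*(x - 1)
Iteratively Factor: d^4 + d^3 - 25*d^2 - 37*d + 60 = (d - 5)*(d^3 + 6*d^2 + 5*d - 12) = (d - 5)*(d + 3)*(d^2 + 3*d - 4) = (d - 5)*(d + 3)*(d + 4)*(d - 1)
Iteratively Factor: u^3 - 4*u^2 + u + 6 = (u - 3)*(u^2 - u - 2) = (u - 3)*(u - 2)*(u + 1)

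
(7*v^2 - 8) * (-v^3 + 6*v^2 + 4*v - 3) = -7*v^5 + 42*v^4 + 36*v^3 - 69*v^2 - 32*v + 24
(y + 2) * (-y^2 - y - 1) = -y^3 - 3*y^2 - 3*y - 2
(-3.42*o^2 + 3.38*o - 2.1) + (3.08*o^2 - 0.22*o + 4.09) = -0.34*o^2 + 3.16*o + 1.99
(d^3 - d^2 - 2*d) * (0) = 0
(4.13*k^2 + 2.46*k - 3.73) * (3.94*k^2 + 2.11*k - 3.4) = 16.2722*k^4 + 18.4067*k^3 - 23.5476*k^2 - 16.2343*k + 12.682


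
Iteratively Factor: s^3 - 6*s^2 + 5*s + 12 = (s - 3)*(s^2 - 3*s - 4) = (s - 3)*(s + 1)*(s - 4)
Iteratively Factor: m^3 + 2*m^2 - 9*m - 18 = (m + 3)*(m^2 - m - 6) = (m - 3)*(m + 3)*(m + 2)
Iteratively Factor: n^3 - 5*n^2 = (n - 5)*(n^2) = n*(n - 5)*(n)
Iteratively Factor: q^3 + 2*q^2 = (q + 2)*(q^2) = q*(q + 2)*(q)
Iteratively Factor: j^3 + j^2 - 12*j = (j)*(j^2 + j - 12) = j*(j + 4)*(j - 3)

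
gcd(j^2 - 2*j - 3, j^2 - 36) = 1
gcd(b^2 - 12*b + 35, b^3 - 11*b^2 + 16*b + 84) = b - 7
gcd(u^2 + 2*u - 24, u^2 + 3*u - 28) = u - 4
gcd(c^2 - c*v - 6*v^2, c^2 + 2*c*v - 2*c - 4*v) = c + 2*v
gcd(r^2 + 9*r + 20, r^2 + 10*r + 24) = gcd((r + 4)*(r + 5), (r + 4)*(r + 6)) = r + 4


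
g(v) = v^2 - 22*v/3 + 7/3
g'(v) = 2*v - 22/3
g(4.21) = -10.82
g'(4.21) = 1.09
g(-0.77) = 8.57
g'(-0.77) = -8.87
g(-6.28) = 87.83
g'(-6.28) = -19.89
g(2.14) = -8.78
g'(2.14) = -3.05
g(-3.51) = 40.39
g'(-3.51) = -14.35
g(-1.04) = 11.04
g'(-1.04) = -9.41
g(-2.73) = 29.81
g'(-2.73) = -12.79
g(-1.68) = 17.48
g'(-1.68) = -10.69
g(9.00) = 17.33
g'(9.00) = 10.67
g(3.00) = -10.67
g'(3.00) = -1.33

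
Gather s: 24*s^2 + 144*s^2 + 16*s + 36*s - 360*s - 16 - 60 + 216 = 168*s^2 - 308*s + 140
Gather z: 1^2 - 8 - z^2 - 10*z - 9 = -z^2 - 10*z - 16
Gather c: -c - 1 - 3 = -c - 4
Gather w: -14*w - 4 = -14*w - 4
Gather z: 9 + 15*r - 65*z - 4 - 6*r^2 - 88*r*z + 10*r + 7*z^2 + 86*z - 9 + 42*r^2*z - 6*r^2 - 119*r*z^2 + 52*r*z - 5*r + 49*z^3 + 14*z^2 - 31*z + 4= -12*r^2 + 20*r + 49*z^3 + z^2*(21 - 119*r) + z*(42*r^2 - 36*r - 10)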